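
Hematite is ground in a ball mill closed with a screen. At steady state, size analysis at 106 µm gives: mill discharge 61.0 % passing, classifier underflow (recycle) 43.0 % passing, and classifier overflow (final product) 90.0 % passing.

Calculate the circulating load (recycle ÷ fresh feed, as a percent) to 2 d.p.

Two-product formula at 106 µm:
Fd + Rd = Ru + Fo ⇒ R/F = (o−d)/(d−u)
r = (90.0 − 61.0)/(61.0 − 43.0) = 29.0/18.0 = 1.6111
CL = 100·r = 161.11 %

CL = 161.11 %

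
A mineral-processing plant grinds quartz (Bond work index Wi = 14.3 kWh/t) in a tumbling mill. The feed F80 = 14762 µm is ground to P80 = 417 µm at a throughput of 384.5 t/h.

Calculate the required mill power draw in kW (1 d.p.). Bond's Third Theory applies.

W = 10 Wi (1/√P80 − 1/√F80)  [Bond]
W = 10·14.3·(1/√417 − 1/√14762) = 10·14.3·(0.040740) = 5.8258 kWh/t
P = W·T = 5.8258·384.5 = 2240.0 kW

P = 2240.0 kW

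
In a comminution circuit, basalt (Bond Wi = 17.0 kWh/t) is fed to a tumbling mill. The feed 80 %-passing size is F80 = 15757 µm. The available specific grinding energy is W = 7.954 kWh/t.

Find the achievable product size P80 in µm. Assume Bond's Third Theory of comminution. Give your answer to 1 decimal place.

P80 = 333.5 µm

W = 10 Wi / √P80 − 10 Wi / √F80
1/√P80 = 1/√F80 + W/(10·Wi)
  = 7.9540/(10·17.0) + 1/√15757 = 0.046788 + 0.007966 = 0.054755
P80 = (1/0.054755)² = 18.2633² = 333.55 µm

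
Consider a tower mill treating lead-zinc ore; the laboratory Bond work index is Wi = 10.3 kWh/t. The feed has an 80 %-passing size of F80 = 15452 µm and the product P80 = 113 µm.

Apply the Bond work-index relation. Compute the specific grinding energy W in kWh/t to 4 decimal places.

W = 10 Wi / √P80 − 10 Wi / √F80
1/√113 = 0.094072;  1/√15452 = 0.008045
W = 10·10.3·(0.094072 − 0.008045) = 8.8608 kWh/t

W = 8.8608 kWh/t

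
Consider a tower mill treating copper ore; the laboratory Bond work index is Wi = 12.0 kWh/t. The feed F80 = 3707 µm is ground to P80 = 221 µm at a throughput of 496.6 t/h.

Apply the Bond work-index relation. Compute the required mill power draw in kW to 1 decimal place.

W = 10 Wi (P80^-0.5 − F80^-0.5)
W = 10·12.0·(1/√221 − 1/√3707) = 10·12.0·(0.050843) = 6.1011 kWh/t
P_mill = W·ṁ = 6.1011·496.6 = 3029.8 kW

P = 3029.8 kW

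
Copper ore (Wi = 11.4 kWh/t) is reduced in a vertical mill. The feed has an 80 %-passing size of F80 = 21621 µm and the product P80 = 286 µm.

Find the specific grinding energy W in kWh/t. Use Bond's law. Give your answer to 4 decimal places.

Bond: W = 10·Wi·(1/√P80 − 1/√F80)
1/√286 = 0.059131;  1/√21621 = 0.006801
W = 10·11.4·(0.059131 − 0.006801) = 5.9657 kWh/t

W = 5.9657 kWh/t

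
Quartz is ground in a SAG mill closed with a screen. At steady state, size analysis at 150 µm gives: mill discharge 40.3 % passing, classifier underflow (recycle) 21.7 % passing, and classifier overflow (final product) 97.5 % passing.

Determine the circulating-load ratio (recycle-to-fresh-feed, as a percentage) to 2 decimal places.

Let r = R/F. Size balance at 150 µm:
r = (o − d)/(d − u)
r = (97.5 − 40.3)/(40.3 − 21.7) = 57.2/18.6 = 3.0753
CL = 100·r = 307.53 %

CL = 307.53 %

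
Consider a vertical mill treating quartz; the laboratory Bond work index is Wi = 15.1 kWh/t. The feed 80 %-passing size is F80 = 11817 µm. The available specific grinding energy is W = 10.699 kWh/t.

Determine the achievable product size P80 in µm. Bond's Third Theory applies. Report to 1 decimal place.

P80 = 156.0 µm

W = 10·Wi·(P80^(-½) − F80^(-½))
⇒ 1/√P80 = W/(10·Wi) + 1/√F80
  = 10.6990/(10·15.1) + 1/√11817 = 0.070854 + 0.009199 = 0.080053
P80 = (1/0.080053)² = 12.4917² = 156.04 µm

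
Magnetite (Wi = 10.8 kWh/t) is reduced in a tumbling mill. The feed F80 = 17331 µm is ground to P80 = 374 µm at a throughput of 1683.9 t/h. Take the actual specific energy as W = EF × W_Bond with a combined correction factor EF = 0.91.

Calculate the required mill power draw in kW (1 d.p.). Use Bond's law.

W = 10 Wi / √P80 − 10 Wi / √F80
W = 10·10.8·(1/√374 − 1/√17331) = 10·10.8·(0.044113) = 4.7642 kWh/t
Apply correction: 4.7642 × 0.91 = 4.3354 kWh/t
P = W·T = 4.3354·1683.9 = 7300.4 kW

P = 7300.4 kW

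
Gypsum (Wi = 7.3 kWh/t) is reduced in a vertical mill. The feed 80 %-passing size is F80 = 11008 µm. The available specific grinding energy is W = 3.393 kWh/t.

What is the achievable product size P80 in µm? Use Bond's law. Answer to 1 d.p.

W = 10 Wi / √P80 − 10 Wi / √F80
⇒ 1/√P80 = W/(10 Wi) + 1/√F80
  = 3.3930/(10·7.3) + 1/√11008 = 0.046479 + 0.009531 = 0.056011
P80 = (1/0.056011)² = 17.8538² = 318.76 µm

P80 = 318.8 µm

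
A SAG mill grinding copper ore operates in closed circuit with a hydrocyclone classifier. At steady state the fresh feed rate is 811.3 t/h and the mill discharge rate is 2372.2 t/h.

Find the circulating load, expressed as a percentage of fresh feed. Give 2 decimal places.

CL = 192.39 %

Mill node: discharge = fresh + recycle.
R = M − F = 2372.2 − 811.3 = 1560.9 t/h
CL = 100·R/F = 100·1560.9/811.3 = 192.39 %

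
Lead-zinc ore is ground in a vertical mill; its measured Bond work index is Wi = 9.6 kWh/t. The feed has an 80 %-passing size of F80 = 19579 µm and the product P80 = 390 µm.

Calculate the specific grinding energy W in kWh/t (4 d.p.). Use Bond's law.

W = 10·Wi·[P80^(−½) − F80^(−½)]
1/√390 = 0.050637;  1/√19579 = 0.007147
W = 10·9.6·(0.050637 − 0.007147) = 4.1751 kWh/t

W = 4.1751 kWh/t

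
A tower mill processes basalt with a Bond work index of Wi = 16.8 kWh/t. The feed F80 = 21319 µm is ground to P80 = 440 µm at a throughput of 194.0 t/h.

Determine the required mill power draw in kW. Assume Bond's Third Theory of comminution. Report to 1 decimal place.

P = 1330.5 kW

W = 10·Wi·(P80^(-½) − F80^(-½))
W = 10·16.8·(1/√440 − 1/√21319) = 10·16.8·(0.040824) = 6.8585 kWh/t
P_mill = W·ṁ = 6.8585·194.0 = 1330.5 kW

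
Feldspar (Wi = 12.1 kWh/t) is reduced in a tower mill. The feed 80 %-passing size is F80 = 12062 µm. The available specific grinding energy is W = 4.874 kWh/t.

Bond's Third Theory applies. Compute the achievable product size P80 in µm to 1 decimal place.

W = 10 Wi (1/√P80 − 1/√F80)  [Bond]
P80^(−½) = W/(10 Wi) + F80^(−½)
  = 4.8740/(10·12.1) + 1/√12062 = 0.040281 + 0.009105 = 0.049386
P80 = (1/0.049386)² = 20.2486² = 410.00 µm

P80 = 410.0 µm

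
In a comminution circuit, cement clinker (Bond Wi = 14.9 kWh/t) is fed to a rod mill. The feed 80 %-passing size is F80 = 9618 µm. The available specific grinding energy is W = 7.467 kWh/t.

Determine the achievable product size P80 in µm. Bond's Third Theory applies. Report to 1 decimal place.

P80 = 274.9 µm

W = 10 Wi (1/√P80 − 1/√F80)  [Bond]
⇒ 1/√P80 = W/(10 Wi) + 1/√F80
  = 7.4670/(10·14.9) + 1/√9618 = 0.050114 + 0.010197 = 0.060311
P80 = (1/0.060311)² = 16.5808² = 274.92 µm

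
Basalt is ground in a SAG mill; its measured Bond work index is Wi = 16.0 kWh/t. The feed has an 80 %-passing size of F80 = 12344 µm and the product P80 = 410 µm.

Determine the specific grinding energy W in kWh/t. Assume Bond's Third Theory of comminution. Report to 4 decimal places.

W_Bond = 10·Wi·(1/√P₈₀ − 1/√F₈₀)
1/√410 = 0.049386;  1/√12344 = 0.009001
W = 10·16.0·(0.049386 − 0.009001) = 6.4617 kWh/t

W = 6.4617 kWh/t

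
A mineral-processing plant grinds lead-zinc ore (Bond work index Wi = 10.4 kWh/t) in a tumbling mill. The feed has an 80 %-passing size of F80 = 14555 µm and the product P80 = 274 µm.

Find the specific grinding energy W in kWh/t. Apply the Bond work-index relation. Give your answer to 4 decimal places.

W_Bond = 10·Wi·(1/√P₈₀ − 1/√F₈₀)
1/√274 = 0.060412;  1/√14555 = 0.008289
W = 10·10.4·(0.060412 − 0.008289) = 5.4208 kWh/t

W = 5.4208 kWh/t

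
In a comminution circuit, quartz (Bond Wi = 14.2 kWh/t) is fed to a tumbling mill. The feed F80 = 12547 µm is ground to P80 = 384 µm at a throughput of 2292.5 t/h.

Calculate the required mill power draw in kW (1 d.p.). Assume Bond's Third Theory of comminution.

W = 10 Wi (P80^-0.5 − F80^-0.5)
W = 10·14.2·(1/√384 − 1/√12547) = 10·14.2·(0.042104) = 5.9787 kWh/t
Mill draw = 5.9787 × 2292.5 = 13706.2 kW

P = 13706.2 kW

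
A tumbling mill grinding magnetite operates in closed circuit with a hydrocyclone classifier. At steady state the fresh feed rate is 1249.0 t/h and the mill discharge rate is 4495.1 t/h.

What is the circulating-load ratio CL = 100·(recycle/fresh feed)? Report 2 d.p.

Steady state: M = F + R.
R = M − F = 4495.1 − 1249.0 = 3246.1 t/h
CL = 100·R/F = 100·3246.1/1249.0 = 259.90 %

CL = 259.90 %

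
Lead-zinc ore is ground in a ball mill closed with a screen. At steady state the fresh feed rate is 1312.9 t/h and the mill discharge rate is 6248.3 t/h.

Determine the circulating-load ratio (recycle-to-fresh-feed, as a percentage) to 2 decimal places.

M = F + R at steady state, so:
R = M − F = 6248.3 − 1312.9 = 4935.4 t/h
CL = 100·R/F = 100·4935.4/1312.9 = 375.92 %

CL = 375.92 %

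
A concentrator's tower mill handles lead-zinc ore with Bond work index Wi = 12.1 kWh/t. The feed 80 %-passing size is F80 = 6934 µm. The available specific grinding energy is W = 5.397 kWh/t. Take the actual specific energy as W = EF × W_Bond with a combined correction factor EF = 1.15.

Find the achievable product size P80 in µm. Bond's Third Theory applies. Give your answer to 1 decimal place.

P80 = 387.6 µm

Bond: W = 10·Wi·(1/√P80 − 1/√F80)
W_Bond = W / EF = 5.397 / 1.15 = 4.6930 kWh/t
P80^(−½) = W_Bond/(10 Wi) + F80^(−½)
  = 4.6930/(10·12.1) + 1/√6934 = 0.038785 + 0.012009 = 0.050795
P80 = (1/0.050795)² = 19.6872² = 387.58 µm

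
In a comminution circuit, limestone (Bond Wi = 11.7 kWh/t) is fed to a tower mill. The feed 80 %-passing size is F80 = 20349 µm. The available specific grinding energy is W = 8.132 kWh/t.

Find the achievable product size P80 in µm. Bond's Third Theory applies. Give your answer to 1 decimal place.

P80 = 170.8 µm

Bond:  W = 10 Wi (1/√P − 1/√F)
P80^-0.5 = F80^-0.5 + W/(10 Wi)
  = 8.1320/(10·11.7) + 1/√20349 = 0.069504 + 0.007010 = 0.076514
P80 = (1/0.076514)² = 13.0694² = 170.81 µm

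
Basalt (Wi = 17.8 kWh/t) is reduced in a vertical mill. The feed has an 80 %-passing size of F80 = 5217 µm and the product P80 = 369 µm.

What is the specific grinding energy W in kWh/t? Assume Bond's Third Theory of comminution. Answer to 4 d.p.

Bond:  W = 10 Wi (1/√P − 1/√F)
1/√369 = 0.052058;  1/√5217 = 0.013845
W = 10·17.8·(0.052058 − 0.013845) = 6.8019 kWh/t

W = 6.8019 kWh/t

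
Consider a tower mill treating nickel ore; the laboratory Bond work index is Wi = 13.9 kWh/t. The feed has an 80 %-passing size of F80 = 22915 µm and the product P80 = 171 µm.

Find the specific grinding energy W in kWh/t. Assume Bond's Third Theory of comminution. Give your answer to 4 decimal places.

W = 10 Wi (P80^-0.5 − F80^-0.5)
1/√171 = 0.076472;  1/√22915 = 0.006606
W = 10·13.9·(0.076472 − 0.006606) = 9.7114 kWh/t

W = 9.7114 kWh/t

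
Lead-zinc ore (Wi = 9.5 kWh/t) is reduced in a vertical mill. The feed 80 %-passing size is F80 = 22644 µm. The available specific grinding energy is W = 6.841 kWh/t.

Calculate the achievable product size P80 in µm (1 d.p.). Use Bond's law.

W = 10 Wi (P80^-0.5 − F80^-0.5)
P80^-0.5 = F80^-0.5 + W/(10 Wi)
  = 6.8410/(10·9.5) + 1/√22644 = 0.072011 + 0.006645 = 0.078656
P80 = (1/0.078656)² = 12.7136² = 161.64 µm

P80 = 161.6 µm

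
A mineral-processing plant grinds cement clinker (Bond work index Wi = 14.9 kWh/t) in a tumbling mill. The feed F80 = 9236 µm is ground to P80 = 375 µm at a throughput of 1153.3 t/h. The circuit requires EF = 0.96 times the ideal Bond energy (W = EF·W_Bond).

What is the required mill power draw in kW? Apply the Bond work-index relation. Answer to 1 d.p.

W_Bond = 10·Wi·(1/√P₈₀ − 1/√F₈₀)
W = 10·14.9·(1/√375 − 1/√9236) = 10·14.9·(0.041234) = 6.1439 kWh/t
W_actual = 0.96 × 6.1439 = 5.8982 kWh/t
Mill draw = 5.8982 × 1153.3 = 6802.4 kW

P = 6802.4 kW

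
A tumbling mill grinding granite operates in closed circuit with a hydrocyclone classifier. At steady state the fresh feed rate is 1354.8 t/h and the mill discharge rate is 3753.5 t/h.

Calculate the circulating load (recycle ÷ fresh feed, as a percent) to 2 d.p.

CL = 177.05 %

Mill node: discharge = fresh + recycle.
R = M − F = 3753.5 − 1354.8 = 2398.7 t/h
CL = 100·R/F = 100·2398.7/1354.8 = 177.05 %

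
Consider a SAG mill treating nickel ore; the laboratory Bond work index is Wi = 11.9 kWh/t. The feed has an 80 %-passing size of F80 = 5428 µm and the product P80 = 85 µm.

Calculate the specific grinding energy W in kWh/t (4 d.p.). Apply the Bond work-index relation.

W = 11.2922 kWh/t

W = 10 Wi (P80^-0.5 − F80^-0.5)
1/√85 = 0.108465;  1/√5428 = 0.013573
W = 10·11.9·(0.108465 − 0.013573) = 11.2922 kWh/t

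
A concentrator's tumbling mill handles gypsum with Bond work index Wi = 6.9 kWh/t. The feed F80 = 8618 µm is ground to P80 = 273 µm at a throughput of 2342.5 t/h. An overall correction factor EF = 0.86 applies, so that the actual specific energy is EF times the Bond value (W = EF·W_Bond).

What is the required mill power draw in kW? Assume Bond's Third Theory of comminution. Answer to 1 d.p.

P = 6915.5 kW

W = 10·Wi·[P80^(−½) − F80^(−½)]
W = 10·6.9·(1/√273 − 1/√8618) = 10·6.9·(0.049751) = 3.4328 kWh/t
With EF = 0.86: W = 3.4328·0.86 = 2.9522 kWh/t
P_mill = W·ṁ = 2.9522·2342.5 = 6915.5 kW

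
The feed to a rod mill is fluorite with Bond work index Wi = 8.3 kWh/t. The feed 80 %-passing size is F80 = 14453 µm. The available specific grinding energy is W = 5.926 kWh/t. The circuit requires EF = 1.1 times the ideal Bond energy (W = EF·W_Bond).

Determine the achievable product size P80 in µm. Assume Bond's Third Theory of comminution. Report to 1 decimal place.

W_Bond = 10·Wi·(1/√P₈₀ − 1/√F₈₀)
W_Bond = W / EF = 5.926 / 1.1 = 5.3873 kWh/t
⇒ 1/√P80 = W_Bond/(10 Wi) + 1/√F80
  = 5.3873/(10·8.3) + 1/√14453 = 0.064907 + 0.008318 = 0.073225
P80 = (1/0.073225)² = 13.6565² = 186.50 µm

P80 = 186.5 µm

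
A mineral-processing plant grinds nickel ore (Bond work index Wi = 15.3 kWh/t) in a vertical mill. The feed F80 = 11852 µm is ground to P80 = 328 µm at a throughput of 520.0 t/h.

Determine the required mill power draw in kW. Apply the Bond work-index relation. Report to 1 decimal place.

P = 3662.2 kW

W = 10·Wi·[P80^(−½) − F80^(−½)]
W = 10·15.3·(1/√328 − 1/√11852) = 10·15.3·(0.046030) = 7.0426 kWh/t
P = W·T = 7.0426·520.0 = 3662.2 kW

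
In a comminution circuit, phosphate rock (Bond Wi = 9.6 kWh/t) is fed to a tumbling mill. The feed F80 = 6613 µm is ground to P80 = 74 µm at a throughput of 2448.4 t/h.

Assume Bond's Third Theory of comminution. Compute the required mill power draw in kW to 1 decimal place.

W = 10·Wi·(P80^(-½) − F80^(-½))
W = 10·9.6·(1/√74 − 1/√6613) = 10·9.6·(0.103951) = 9.9793 kWh/t
Power = W × throughput = 9.9793 kWh/t × 2448.4 t/h = 24433.2 kW

P = 24433.2 kW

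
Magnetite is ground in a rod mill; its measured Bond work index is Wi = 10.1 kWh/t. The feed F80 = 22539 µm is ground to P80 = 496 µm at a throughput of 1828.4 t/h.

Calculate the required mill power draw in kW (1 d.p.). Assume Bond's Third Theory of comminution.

W = 10·Wi·[P80^(−½) − F80^(−½)]
W = 10·10.1·(1/√496 − 1/√22539) = 10·10.1·(0.038240) = 3.8623 kWh/t
P_mill = W·ṁ = 3.8623·1828.4 = 7061.8 kW

P = 7061.8 kW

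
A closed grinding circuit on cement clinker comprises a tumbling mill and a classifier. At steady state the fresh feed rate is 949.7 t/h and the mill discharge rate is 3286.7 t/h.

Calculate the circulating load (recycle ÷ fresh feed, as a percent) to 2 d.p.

Steady state: M = F + R.
R = M − F = 3286.7 − 949.7 = 2337.0 t/h
CL = 100·R/F = 100·2337.0/949.7 = 246.08 %

CL = 246.08 %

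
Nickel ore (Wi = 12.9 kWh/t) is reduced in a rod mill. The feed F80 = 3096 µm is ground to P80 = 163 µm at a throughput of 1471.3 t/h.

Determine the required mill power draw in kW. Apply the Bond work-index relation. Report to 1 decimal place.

Bond: W = 10·Wi·(1/√P80 − 1/√F80)
W = 10·12.9·(1/√163 − 1/√3096) = 10·12.9·(0.060354) = 7.7857 kWh/t
P_mill = W·ṁ = 7.7857·1471.3 = 11455.0 kW

P = 11455.0 kW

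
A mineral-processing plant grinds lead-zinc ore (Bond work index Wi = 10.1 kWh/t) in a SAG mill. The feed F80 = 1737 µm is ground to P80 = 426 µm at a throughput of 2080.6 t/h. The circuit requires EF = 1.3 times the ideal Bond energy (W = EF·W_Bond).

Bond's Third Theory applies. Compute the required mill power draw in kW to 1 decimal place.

W_Bond = 10·Wi·(1/√P₈₀ − 1/√F₈₀)
W = 10·10.1·(1/√426 − 1/√1737) = 10·10.1·(0.024456) = 2.4701 kWh/t
Corrected W = EF·W_Bond = 1.3·2.4701 = 3.2111 kWh/t
P = W·T = 3.2111·2080.6 = 6681.0 kW

P = 6681.0 kW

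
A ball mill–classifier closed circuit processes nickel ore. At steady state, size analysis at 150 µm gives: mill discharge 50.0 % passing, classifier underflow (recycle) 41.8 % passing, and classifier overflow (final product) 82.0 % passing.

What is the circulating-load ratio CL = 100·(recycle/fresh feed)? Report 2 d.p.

CL = 390.24 %

Two-product formula at 150 µm:
(1+r)·d = r·u + o ⇒ r = (o−d)/(d−u)
r = (82.0 − 50.0)/(50.0 − 41.8) = 32.0/8.2 = 3.9024
CL = 100·r = 390.24 %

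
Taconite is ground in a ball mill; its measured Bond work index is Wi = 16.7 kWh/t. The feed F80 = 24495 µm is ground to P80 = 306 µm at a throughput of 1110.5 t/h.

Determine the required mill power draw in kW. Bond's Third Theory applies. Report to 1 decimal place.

W = 10 Wi (1/√P80 − 1/√F80)  [Bond]
W = 10·16.7·(1/√306 − 1/√24495) = 10·16.7·(0.050777) = 8.4797 kWh/t
Power = W × throughput = 8.4797 kWh/t × 1110.5 t/h = 9416.7 kW

P = 9416.7 kW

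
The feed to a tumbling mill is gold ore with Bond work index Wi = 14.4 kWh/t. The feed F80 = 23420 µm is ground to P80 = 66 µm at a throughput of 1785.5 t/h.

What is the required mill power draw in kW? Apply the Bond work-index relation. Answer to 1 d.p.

P = 29968.2 kW

W_Bond = 10·Wi·(1/√P₈₀ − 1/√F₈₀)
W = 10·14.4·(1/√66 − 1/√23420) = 10·14.4·(0.116557) = 16.7842 kWh/t
Mill draw = 16.7842 × 1785.5 = 29968.2 kW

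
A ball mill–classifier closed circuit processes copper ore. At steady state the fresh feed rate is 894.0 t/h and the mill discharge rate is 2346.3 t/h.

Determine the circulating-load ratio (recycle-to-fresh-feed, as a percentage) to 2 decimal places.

CL = 162.45 %

Mill node: discharge = fresh + recycle.
R = M − F = 2346.3 − 894.0 = 1452.3 t/h
CL = 100·R/F = 100·1452.3/894.0 = 162.45 %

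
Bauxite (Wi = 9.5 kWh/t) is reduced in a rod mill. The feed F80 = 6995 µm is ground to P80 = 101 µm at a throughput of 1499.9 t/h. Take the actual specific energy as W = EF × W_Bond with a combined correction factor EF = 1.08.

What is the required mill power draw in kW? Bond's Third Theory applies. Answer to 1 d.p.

P = 13472.6 kW

W_Bond = 10·Wi·(1/√P₈₀ − 1/√F₈₀)
W = 10·9.5·(1/√101 − 1/√6995) = 10·9.5·(0.087547) = 8.3170 kWh/t
W_actual = 1.08 × 8.3170 = 8.9823 kWh/t
Power = W × throughput = 8.9823 kWh/t × 1499.9 t/h = 13472.6 kW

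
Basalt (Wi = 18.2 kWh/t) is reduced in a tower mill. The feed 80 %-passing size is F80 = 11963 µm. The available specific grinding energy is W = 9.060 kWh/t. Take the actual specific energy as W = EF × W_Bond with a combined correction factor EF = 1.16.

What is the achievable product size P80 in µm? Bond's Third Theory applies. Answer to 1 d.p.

Bond: W = 10·Wi·(1/√P80 − 1/√F80)
W_Bond = W / EF = 9.060 / 1.16 = 7.8103 kWh/t
1/√P80 = 1/√F80 + W_Bond/(10·Wi)
  = 7.8103/(10·18.2) + 1/√11963 = 0.042914 + 0.009143 = 0.052057
P80 = (1/0.052057)² = 19.2098² = 369.02 µm

P80 = 369.0 µm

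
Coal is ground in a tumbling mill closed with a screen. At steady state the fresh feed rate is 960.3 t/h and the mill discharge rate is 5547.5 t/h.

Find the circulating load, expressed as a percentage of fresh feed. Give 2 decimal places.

M = F + R at steady state, so:
R = M − F = 5547.5 − 960.3 = 4587.2 t/h
CL = 100·R/F = 100·4587.2/960.3 = 477.68 %

CL = 477.68 %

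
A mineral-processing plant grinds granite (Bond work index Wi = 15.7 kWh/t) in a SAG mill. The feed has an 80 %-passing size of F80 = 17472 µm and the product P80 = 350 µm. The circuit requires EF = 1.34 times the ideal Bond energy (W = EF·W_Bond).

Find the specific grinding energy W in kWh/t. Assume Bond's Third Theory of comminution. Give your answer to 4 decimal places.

W = 10 Wi (P80^-0.5 − F80^-0.5)
1/√350 = 0.053452;  1/√17472 = 0.007565
W = 10·15.7·(0.053452 − 0.007565) = 7.2042 kWh/t
W_actual = 1.34 × 7.2042 = 9.6537 kWh/t

W = 9.6537 kWh/t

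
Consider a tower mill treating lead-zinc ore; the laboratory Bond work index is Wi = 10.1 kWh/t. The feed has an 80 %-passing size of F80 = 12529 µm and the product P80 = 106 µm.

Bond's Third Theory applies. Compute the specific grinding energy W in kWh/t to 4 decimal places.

W = 10 Wi (1/√P80 − 1/√F80)  [Bond]
1/√106 = 0.097129;  1/√12529 = 0.008934
W = 10·10.1·(0.097129 − 0.008934) = 8.9077 kWh/t

W = 8.9077 kWh/t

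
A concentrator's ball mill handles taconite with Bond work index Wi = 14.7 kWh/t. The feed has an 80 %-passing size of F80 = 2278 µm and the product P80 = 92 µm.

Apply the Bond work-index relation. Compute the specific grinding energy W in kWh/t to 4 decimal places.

W = 10 Wi / √P80 − 10 Wi / √F80
1/√92 = 0.104257;  1/√2278 = 0.020952
W = 10·14.7·(0.104257 − 0.020952) = 12.2459 kWh/t

W = 12.2459 kWh/t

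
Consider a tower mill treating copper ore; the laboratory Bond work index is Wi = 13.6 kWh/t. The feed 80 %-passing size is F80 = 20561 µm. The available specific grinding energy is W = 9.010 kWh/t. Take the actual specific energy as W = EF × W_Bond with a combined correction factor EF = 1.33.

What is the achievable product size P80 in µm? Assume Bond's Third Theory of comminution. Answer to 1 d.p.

P80 = 310.1 µm

W = 10·Wi·[P80^(−½) − F80^(−½)]
W_Bond = W / EF = 9.010 / 1.33 = 6.7744 kWh/t
1/√P80 = 1/√F80 + W_Bond/(10·Wi)
  = 6.7744/(10·13.6) + 1/√20561 = 0.049812 + 0.006974 = 0.056786
P80 = (1/0.056786)² = 17.6100² = 310.11 µm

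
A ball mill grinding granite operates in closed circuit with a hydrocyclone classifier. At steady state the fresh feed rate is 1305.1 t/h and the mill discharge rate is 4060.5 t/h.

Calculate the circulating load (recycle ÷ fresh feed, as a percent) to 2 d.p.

Discharge = new feed + return, hence
R = M − F = 4060.5 − 1305.1 = 2755.4 t/h
CL = 100·R/F = 100·2755.4/1305.1 = 211.13 %

CL = 211.13 %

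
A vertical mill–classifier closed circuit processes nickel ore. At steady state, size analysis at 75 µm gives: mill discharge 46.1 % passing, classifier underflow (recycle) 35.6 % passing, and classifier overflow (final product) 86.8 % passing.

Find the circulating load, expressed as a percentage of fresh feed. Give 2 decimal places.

Mass balance on the −75 µm fraction:
d + r·d = r·u + o → r(d−u) = o−d
r = (86.8 − 46.1)/(46.1 − 35.6) = 40.7/10.5 = 3.8762
CL = 100·r = 387.62 %

CL = 387.62 %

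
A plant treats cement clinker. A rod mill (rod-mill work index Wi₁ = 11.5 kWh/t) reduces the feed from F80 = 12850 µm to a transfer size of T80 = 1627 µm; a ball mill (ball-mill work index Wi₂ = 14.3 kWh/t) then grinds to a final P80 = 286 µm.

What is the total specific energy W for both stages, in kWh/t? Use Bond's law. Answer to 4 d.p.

Bond:  W = 10 Wi (1/√P − 1/√F)
Stage 1 (12850→1627 µm, Wi₁=11.5): W₁ = 10·11.5·(0.024792 − 0.008822) = 1.8366 kWh/t
Stage 2 (1627→286 µm, Wi₂=14.3): W₂ = 10·14.3·(0.059131 − 0.024792) = 4.9106 kWh/t
W = W₁ + W₂ = 1.8366 + 4.9106 = 6.7471 kWh/t

W = 6.7471 kWh/t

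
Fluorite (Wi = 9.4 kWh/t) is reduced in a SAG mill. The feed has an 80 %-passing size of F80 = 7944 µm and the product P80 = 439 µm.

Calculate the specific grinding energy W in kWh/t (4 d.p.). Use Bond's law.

Bond: W = 10·Wi·(1/√P80 − 1/√F80)
1/√439 = 0.047727;  1/√7944 = 0.011220
W = 10·9.4·(0.047727 − 0.011220) = 3.4317 kWh/t

W = 3.4317 kWh/t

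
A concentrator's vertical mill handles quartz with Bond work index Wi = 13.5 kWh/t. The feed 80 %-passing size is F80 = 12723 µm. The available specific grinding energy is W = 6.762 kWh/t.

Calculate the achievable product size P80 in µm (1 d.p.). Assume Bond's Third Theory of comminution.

P80 = 287.7 µm

Bond: W = 10·Wi·(1/√P80 − 1/√F80)
P80^(−½) = W/(10 Wi) + F80^(−½)
  = 6.7620/(10·13.5) + 1/√12723 = 0.050089 + 0.008866 = 0.058954
P80 = (1/0.058954)² = 16.9623² = 287.72 µm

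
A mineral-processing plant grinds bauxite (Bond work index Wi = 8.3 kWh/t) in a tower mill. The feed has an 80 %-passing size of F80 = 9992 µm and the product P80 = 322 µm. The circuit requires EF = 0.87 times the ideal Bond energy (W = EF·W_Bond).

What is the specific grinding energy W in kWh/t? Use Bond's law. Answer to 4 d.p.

W = 10·Wi·[P80^(−½) − F80^(−½)]
1/√322 = 0.055728;  1/√9992 = 0.010004
W = 10·8.3·(0.055728 − 0.010004) = 3.7951 kWh/t
With EF = 0.87: W = 3.7951·0.87 = 3.3017 kWh/t

W = 3.3017 kWh/t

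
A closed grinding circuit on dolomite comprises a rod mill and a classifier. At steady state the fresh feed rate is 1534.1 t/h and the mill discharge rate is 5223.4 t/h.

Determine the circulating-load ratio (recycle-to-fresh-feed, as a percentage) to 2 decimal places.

CL = 240.49 %

Mill node: discharge = fresh + recycle.
R = M − F = 5223.4 − 1534.1 = 3689.3 t/h
CL = 100·R/F = 100·3689.3/1534.1 = 240.49 %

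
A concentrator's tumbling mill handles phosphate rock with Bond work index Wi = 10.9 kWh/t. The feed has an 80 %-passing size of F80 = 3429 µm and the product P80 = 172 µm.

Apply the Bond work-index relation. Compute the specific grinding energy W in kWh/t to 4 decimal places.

W = 6.4498 kWh/t

Bond:  W = 10 Wi (1/√P − 1/√F)
1/√172 = 0.076249;  1/√3429 = 0.017077
W = 10·10.9·(0.076249 − 0.017077) = 6.4498 kWh/t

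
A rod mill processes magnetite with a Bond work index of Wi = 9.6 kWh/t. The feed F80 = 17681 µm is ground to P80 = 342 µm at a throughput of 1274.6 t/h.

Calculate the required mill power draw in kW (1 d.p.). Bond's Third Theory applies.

W_Bond = 10·Wi·(1/√P₈₀ − 1/√F₈₀)
W = 10·9.6·(1/√342 − 1/√17681) = 10·9.6·(0.046553) = 4.4691 kWh/t
Mill draw = 4.4691 × 1274.6 = 5696.3 kW

P = 5696.3 kW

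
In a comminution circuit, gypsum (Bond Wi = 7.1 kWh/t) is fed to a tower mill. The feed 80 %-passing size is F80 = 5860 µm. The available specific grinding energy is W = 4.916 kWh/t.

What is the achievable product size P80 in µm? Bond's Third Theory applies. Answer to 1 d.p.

P80 = 147.6 µm

Bond: W = 10·Wi·(1/√P80 − 1/√F80)
⇒ 1/√P80 = W/(10 Wi) + 1/√F80
  = 4.9160/(10·7.1) + 1/√5860 = 0.069239 + 0.013063 = 0.082303
P80 = (1/0.082303)² = 12.1503² = 147.63 µm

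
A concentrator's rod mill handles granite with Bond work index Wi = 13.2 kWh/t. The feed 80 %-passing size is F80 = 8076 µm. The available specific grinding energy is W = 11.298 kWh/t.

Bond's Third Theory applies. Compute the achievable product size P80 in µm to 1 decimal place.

Bond:  W = 10 Wi (1/√P − 1/√F)
P80^-0.5 = F80^-0.5 + W/(10 Wi)
  = 11.2980/(10·13.2) + 1/√8076 = 0.085591 + 0.011128 = 0.096719
P80 = (1/0.096719)² = 10.3393² = 106.90 µm

P80 = 106.9 µm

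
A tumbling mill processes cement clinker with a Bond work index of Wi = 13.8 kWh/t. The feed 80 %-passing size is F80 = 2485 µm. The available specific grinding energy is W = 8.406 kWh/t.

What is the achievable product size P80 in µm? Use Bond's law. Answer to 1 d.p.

Bond: W = 10·Wi·(1/√P80 − 1/√F80)
P80^(−½) = W/(10 Wi) + F80^(−½)
  = 8.4060/(10·13.8) + 1/√2485 = 0.060913 + 0.020060 = 0.080973
P80 = (1/0.080973)² = 12.3497² = 152.52 µm

P80 = 152.5 µm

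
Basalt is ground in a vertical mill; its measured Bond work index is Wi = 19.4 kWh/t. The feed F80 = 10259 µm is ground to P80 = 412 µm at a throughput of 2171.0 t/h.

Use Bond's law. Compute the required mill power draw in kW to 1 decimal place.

W = 10 Wi (P80^-0.5 − F80^-0.5)
W = 10·19.4·(1/√412 − 1/√10259) = 10·19.4·(0.039394) = 7.6423 kWh/t
P_mill = W·ṁ = 7.6423·2171.0 = 16591.5 kW

P = 16591.5 kW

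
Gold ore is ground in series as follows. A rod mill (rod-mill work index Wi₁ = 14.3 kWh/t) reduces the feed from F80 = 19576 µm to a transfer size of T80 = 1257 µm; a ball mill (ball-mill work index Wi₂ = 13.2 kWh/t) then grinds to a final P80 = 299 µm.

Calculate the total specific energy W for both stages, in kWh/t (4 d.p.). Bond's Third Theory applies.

W = 10·Wi·(P80^(-½) − F80^(-½))
Stage 1 (19576→1257 µm, Wi₁=14.3): W₁ = 10·14.3·(0.028205 − 0.007147) = 3.0113 kWh/t
Stage 2 (1257→299 µm, Wi₂=13.2): W₂ = 10·13.2·(0.057831 − 0.028205) = 3.9106 kWh/t
W = W₁ + W₂ = 3.0113 + 3.9106 = 6.9220 kWh/t

W = 6.9220 kWh/t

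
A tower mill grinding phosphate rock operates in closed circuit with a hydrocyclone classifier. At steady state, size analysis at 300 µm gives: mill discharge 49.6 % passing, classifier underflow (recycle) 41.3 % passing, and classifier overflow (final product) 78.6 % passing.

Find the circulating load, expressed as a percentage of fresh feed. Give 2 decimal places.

CL = 349.40 %

Two-product formula at 300 µm:
d + r·d = r·u + o → r(d−u) = o−d
r = (78.6 − 49.6)/(49.6 − 41.3) = 29.0/8.3 = 3.4940
CL = 100·r = 349.40 %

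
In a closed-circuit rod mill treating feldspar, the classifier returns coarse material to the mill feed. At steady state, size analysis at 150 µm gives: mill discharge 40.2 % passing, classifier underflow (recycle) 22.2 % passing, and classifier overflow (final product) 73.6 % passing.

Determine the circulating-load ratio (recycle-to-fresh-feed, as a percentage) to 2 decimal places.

CL = 185.56 %

Two-product formula at 150 µm:
(1+r)d = ru + o → r = (o−d)/(d−u)
r = (73.6 − 40.2)/(40.2 − 22.2) = 33.4/18.0 = 1.8556
CL = 100·r = 185.56 %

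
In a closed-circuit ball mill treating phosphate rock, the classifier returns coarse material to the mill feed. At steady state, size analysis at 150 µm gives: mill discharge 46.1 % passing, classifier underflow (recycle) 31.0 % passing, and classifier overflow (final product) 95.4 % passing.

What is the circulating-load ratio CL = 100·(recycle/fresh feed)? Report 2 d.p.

Let r = R/F. Size balance at 150 µm:
Fd + Rd = Ru + Fo ⇒ R/F = (o−d)/(d−u)
r = (95.4 − 46.1)/(46.1 − 31.0) = 49.3/15.1 = 3.2649
CL = 100·r = 326.49 %

CL = 326.49 %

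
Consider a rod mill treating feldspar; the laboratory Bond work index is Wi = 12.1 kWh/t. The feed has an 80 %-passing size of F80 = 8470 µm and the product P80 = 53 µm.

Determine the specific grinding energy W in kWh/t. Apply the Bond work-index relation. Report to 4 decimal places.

W = 10 Wi (P80^-0.5 − F80^-0.5)
1/√53 = 0.137361;  1/√8470 = 0.010866
W = 10·12.1·(0.137361 − 0.010866) = 15.3059 kWh/t

W = 15.3059 kWh/t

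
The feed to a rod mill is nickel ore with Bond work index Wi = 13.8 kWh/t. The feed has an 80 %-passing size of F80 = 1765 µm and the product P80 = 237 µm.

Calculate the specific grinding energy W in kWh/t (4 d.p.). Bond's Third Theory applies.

W = 5.6793 kWh/t

W = 10 Wi (P80^-0.5 − F80^-0.5)
1/√237 = 0.064957;  1/√1765 = 0.023803
W = 10·13.8·(0.064957 − 0.023803) = 5.6793 kWh/t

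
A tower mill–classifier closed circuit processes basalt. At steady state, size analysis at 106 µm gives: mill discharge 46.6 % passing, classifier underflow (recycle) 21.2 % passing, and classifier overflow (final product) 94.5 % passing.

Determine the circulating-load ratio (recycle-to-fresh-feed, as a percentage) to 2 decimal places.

CL = 188.58 %

Classifier node, passing 106 µm:
(1+r)d = ru + o → r = (o−d)/(d−u)
r = (94.5 − 46.6)/(46.6 − 21.2) = 47.9/25.4 = 1.8858
CL = 100·r = 188.58 %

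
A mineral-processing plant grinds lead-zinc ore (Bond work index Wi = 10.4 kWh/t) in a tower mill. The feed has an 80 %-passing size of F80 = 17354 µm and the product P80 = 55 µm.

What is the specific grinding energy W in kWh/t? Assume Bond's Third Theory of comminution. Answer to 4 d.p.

Bond:  W = 10 Wi (1/√P − 1/√F)
1/√55 = 0.134840;  1/√17354 = 0.007591
W = 10·10.4·(0.134840 − 0.007591) = 13.2339 kWh/t

W = 13.2339 kWh/t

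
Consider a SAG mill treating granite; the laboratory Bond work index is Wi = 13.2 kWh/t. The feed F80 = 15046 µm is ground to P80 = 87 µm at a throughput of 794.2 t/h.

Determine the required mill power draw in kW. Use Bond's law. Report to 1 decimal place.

W = 10·Wi·[P80^(−½) − F80^(−½)]
W = 10·13.2·(1/√87 − 1/√15046) = 10·13.2·(0.099059) = 13.0758 kWh/t
Mill draw = 13.0758 × 794.2 = 10384.8 kW

P = 10384.8 kW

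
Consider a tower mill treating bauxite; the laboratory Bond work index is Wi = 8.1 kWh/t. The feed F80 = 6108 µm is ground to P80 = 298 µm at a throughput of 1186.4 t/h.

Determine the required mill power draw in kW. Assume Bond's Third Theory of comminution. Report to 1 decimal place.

P = 4337.2 kW

W_Bond = 10·Wi·(1/√P₈₀ − 1/√F₈₀)
W = 10·8.1·(1/√298 − 1/√6108) = 10·8.1·(0.045133) = 3.6558 kWh/t
Mill draw = 3.6558 × 1186.4 = 4337.2 kW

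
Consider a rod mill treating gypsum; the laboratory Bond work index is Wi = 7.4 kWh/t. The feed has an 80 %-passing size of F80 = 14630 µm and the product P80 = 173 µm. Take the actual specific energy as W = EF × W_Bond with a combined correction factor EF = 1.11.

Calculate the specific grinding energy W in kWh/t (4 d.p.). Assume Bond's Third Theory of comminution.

W = 5.5659 kWh/t

W = 10 Wi / √P80 − 10 Wi / √F80
1/√173 = 0.076029;  1/√14630 = 0.008268
W = 10·7.4·(0.076029 − 0.008268) = 5.0143 kWh/t
W_actual = 1.11 × 5.0143 = 5.5659 kWh/t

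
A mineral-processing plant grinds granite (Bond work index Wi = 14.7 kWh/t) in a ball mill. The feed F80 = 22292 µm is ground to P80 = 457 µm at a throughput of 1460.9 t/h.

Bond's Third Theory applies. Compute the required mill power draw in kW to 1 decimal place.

P = 8607.3 kW

W_Bond = 10·Wi·(1/√P₈₀ − 1/√F₈₀)
W = 10·14.7·(1/√457 − 1/√22292) = 10·14.7·(0.040080) = 5.8918 kWh/t
Power = W × throughput = 5.8918 kWh/t × 1460.9 t/h = 8607.3 kW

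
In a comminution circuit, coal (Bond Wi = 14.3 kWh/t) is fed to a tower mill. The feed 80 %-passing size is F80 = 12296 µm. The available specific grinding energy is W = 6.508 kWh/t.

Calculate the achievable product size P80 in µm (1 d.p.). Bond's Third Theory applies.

W = 10·Wi·[P80^(−½) − F80^(−½)]
⇒ 1/√P80 = W/(10 Wi) + 1/√F80
  = 6.5080/(10·14.3) + 1/√12296 = 0.045510 + 0.009018 = 0.054529
P80 = (1/0.054529)² = 18.3390² = 336.32 µm

P80 = 336.3 µm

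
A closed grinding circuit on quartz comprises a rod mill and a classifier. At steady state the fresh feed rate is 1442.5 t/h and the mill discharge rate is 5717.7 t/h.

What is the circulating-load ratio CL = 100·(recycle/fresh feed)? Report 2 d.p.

CL = 296.37 %

M = F + R at steady state, so:
R = M − F = 5717.7 − 1442.5 = 4275.2 t/h
CL = 100·R/F = 100·4275.2/1442.5 = 296.37 %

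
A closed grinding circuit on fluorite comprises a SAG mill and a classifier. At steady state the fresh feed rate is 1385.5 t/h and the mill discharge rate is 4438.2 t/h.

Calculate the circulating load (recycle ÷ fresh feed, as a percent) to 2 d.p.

CL = 220.33 %

Mill node: discharge = fresh + recycle.
R = M − F = 4438.2 − 1385.5 = 3052.7 t/h
CL = 100·R/F = 100·3052.7/1385.5 = 220.33 %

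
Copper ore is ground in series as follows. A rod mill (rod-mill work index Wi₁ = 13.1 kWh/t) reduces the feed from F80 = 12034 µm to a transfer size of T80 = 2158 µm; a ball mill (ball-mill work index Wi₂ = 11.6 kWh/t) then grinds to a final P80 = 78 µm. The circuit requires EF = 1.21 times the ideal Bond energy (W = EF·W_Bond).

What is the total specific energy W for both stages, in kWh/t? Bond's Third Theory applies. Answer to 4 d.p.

W = 14.8384 kWh/t

W = 10 Wi / √P80 − 10 Wi / √F80
Stage 1 (12034→2158 µm, Wi₁=13.1): W₁ = 10·13.1·(0.021527 − 0.009116) = 1.6258 kWh/t
Stage 2 (2158→78 µm, Wi₂=11.6): W₂ = 10·11.6·(0.113228 − 0.021527) = 10.6373 kWh/t
W = W₁ + W₂ = 1.6258 + 10.6373 = 12.2631 kWh/t
Apply correction: 12.2631 × 1.21 = 14.8384 kWh/t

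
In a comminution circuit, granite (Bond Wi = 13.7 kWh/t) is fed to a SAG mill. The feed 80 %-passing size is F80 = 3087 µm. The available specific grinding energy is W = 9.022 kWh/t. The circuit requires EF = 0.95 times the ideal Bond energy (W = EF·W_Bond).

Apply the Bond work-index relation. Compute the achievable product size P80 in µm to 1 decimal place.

W = 10 Wi (1/√P80 − 1/√F80)  [Bond]
W_Bond = W / EF = 9.022 / 0.95 = 9.4968 kWh/t
P80^(−½) = W_Bond/(10 Wi) + F80^(−½)
  = 9.4968/(10·13.7) + 1/√3087 = 0.069320 + 0.017998 = 0.087318
P80 = (1/0.087318)² = 11.4523² = 131.16 µm

P80 = 131.2 µm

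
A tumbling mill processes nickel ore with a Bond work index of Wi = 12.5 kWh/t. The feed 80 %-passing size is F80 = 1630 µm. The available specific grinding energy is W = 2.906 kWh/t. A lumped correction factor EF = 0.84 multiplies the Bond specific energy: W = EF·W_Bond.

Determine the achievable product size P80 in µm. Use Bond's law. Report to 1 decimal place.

P80 = 363.6 µm

Bond: W = 10·Wi·(1/√P80 − 1/√F80)
W_Bond = W / EF = 2.906 / 0.84 = 3.4595 kWh/t
P80^-0.5 = F80^-0.5 + W_Bond/(10 Wi)
  = 3.4595/(10·12.5) + 1/√1630 = 0.027676 + 0.024769 = 0.052445
P80 = (1/0.052445)² = 19.0676² = 363.57 µm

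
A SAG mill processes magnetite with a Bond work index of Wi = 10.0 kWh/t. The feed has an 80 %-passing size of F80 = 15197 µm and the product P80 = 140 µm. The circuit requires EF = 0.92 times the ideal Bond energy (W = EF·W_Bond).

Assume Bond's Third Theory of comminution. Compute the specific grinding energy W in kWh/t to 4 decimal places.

W = 7.0291 kWh/t

W = 10 Wi (P80^-0.5 − F80^-0.5)
1/√140 = 0.084515;  1/√15197 = 0.008112
W = 10·10.0·(0.084515 − 0.008112) = 7.6404 kWh/t
W_actual = 0.92 × 7.6404 = 7.0291 kWh/t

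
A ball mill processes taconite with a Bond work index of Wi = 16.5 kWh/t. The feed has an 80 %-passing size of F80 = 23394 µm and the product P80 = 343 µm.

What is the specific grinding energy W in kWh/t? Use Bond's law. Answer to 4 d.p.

W = 10·Wi·(P80^(-½) − F80^(-½))
1/√343 = 0.053995;  1/√23394 = 0.006538
W = 10·16.5·(0.053995 − 0.006538) = 7.8304 kWh/t

W = 7.8304 kWh/t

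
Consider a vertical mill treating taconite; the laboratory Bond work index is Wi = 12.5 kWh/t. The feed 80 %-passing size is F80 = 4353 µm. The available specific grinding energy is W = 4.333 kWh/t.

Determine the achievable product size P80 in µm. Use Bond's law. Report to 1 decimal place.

W = 10 Wi (1/√P80 − 1/√F80)  [Bond]
P80^-0.5 = F80^-0.5 + W/(10 Wi)
  = 4.3330/(10·12.5) + 1/√4353 = 0.034664 + 0.015157 = 0.049821
P80 = (1/0.049821)² = 20.0720² = 402.88 µm

P80 = 402.9 µm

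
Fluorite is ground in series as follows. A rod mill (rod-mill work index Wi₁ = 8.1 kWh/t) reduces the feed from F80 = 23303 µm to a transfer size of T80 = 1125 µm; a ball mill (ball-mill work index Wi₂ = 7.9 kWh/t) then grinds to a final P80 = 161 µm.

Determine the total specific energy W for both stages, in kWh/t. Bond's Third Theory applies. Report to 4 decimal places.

Bond:  W = 10 Wi (1/√P − 1/√F)
Stage 1 (23303→1125 µm, Wi₁=8.1): W₁ = 10·8.1·(0.029814 − 0.006551) = 1.8843 kWh/t
Stage 2 (1125→161 µm, Wi₂=7.9): W₂ = 10·7.9·(0.078811 − 0.029814) = 3.8707 kWh/t
W = W₁ + W₂ = 1.8843 + 3.8707 = 5.7551 kWh/t

W = 5.7551 kWh/t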